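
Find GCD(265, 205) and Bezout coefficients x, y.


Tabular extended Euclidean (each row: r = 265*s + 205*t):
r=265, s=1, t=0
r=205, s=0, t=1
q=1: r=60, s=1, t=-1   [265*(1) + 205*(-1) = 60]
q=3: r=25, s=-3, t=4   [265*(-3) + 205*(4) = 25]
q=2: r=10, s=7, t=-9   [265*(7) + 205*(-9) = 10]
q=2: r=5, s=-17, t=22   [265*(-17) + 205*(22) = 5]
q=2: r=0, s=41, t=-53   [265*(41) + 205*(-53) = 0]
GCD = 5; from the row with r=5: x=-17, y=22
Check: 265*(-17) + 205*(22) = -4505 + 4510 = 5

GCD = 5, x = -17, y = 22


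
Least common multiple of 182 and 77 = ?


GCD(182, 77) = 7
LCM = 182*77/7 = 14014/7 = 2002

LCM = 2002


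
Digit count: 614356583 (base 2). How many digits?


614356583 in base 2 = 100100100111100101011001100111
Number of digits = 30

30 digits (base 2)


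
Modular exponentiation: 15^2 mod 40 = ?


15^1 mod 40 = 15
15^2 mod 40 = 25


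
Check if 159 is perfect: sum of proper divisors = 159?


Proper divisors of 159: 1, 3, 53
Sum = 1 + 3 + 53 = 57

No, 159 is not perfect (57 ≠ 159)


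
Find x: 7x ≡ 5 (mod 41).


GCD(7, 41) = 1, unique solution
a^(-1) mod 41 = 6
x = 6 * 5 mod 41 = 30

x ≡ 30 (mod 41)


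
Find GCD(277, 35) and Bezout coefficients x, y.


Tabular extended Euclidean (each row: r = 277*s + 35*t):
r=277, s=1, t=0
r=35, s=0, t=1
q=7: r=32, s=1, t=-7   [277*(1) + 35*(-7) = 32]
q=1: r=3, s=-1, t=8   [277*(-1) + 35*(8) = 3]
q=10: r=2, s=11, t=-87   [277*(11) + 35*(-87) = 2]
q=1: r=1, s=-12, t=95   [277*(-12) + 35*(95) = 1]
q=2: r=0, s=35, t=-277   [277*(35) + 35*(-277) = 0]
GCD = 1; from the row with r=1: x=-12, y=95
Check: 277*(-12) + 35*(95) = -3324 + 3325 = 1

GCD = 1, x = -12, y = 95


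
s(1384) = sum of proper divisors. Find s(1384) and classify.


Proper divisors: 1, 2, 4, 8, 173, 346, 692
Sum = 1 + 2 + 4 + 8 + 173 + 346 + 692 = 1226
1226 < 1384 → deficient

s(1384) = 1226 (deficient)


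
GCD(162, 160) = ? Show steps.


162 = 1 * 160 + 2
160 = 80 * 2 + 0
GCD = 2


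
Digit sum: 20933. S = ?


2 + 0 + 9 + 3 + 3 = 17


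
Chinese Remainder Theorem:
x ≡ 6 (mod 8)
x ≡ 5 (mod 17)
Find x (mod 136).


M = 8*17 = 136
M1 = M/8 = 17, M2 = M/17 = 8
M1^(-1) mod 8 = 1, M2^(-1) mod 17 = 15
x = 6*17*1 + 5*8*15 = 702
702 mod 136 = 22
Check: 22 mod 8 = 6 ✓, 22 mod 17 = 5 ✓

x ≡ 22 (mod 136)


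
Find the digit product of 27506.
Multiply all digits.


2 × 7 × 5 × 0 × 6 = 0


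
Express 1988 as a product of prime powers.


1988 / 2 = 994
994 / 2 = 497
497 / 7 = 71
71 / 71 = 1
1988 = 2^2 × 7 × 71


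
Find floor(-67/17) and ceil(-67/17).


-67/17 = -3.9412
floor = -4
ceil = -3

floor = -4, ceil = -3


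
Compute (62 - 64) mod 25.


62 - 64 = -2
-2 mod 25 = 23


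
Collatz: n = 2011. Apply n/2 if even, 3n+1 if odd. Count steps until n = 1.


2011 → 6034 → 3017 → 9052 → 4526 → 2263 → 6790 → 3395 → 10186 → 5093 → 15280 → 7640 → 3820 → 1910 → 955 → 2866 → 1433 → 4300 → 2150 → 1075 → 3226 → 1613 → 4840 → 2420 → 1210 → 605 → 1816 → 908 → 454 → 227 → 682 → 341 → 1024 → 512 → 256 → 128 → 64 → 32 → 16 → 8 → 4 → 2 → 1
Total steps = 42

42 steps


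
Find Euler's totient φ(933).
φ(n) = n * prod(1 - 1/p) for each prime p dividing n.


933 = 3 × 311
Prime factors: 3, 311
φ(933) = 933 × (1-1/3) × (1-1/311)
= 933 × 2/3 × 310/311 = 620

φ(933) = 620


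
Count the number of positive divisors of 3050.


3050 = 2^1 × 5^2 × 61^1
d(3050) = (1+1) × (2+1) × (1+1) = 12

12 divisors


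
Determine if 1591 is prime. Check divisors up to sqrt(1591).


1591 / 37 = 43 (exact division)
1591 is NOT prime.

No, 1591 is not prime


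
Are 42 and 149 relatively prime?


Euclidean algorithm:
149 = 3 * 42 + 23
42 = 1 * 23 + 19
23 = 1 * 19 + 4
19 = 4 * 4 + 3
4 = 1 * 3 + 1
3 = 3 * 1 + 0
GCD(42, 149) = 1

Yes, coprime (GCD = 1)


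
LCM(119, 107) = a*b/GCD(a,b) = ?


GCD(119, 107) = 1
LCM = 119*107/1 = 12733/1 = 12733

LCM = 12733


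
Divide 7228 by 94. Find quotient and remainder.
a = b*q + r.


7228 = 94 * 76 + 84
Check: 7144 + 84 = 7228

q = 76, r = 84


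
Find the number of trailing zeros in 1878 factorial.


floor(1878/5) = 375
floor(1878/25) = 75
floor(1878/125) = 15
floor(1878/625) = 3
Total = 468

468 trailing zeros


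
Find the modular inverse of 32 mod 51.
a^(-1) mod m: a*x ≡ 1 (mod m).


Use the extended Euclidean algorithm on (51, 32); each row r = 51*s + 32*t:
r=51, s=1, t=0
r=32, s=0, t=1
q=1: r=19, s=1, t=-1   [51*(1) + 32*(-1) = 19]
q=1: r=13, s=-1, t=2   [51*(-1) + 32*(2) = 13]
q=1: r=6, s=2, t=-3   [51*(2) + 32*(-3) = 6]
q=2: r=1, s=-5, t=8   [51*(-5) + 32*(8) = 1]
q=6: r=0, s=32, t=-51   [51*(32) + 32*(-51) = 0]
GCD = 1 with t = 8, so 32*(8) ≡ 1 (mod 51)
Inverse = 8 mod 51 = 8
Check: 32 * 8 = 256 ≡ 1 (mod 51)

32^(-1) ≡ 8 (mod 51)


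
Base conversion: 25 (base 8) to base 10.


25 (base 8) = 21 (decimal)
21 (decimal) = 21 (base 10)


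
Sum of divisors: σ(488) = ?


Divisors of 488: 1, 2, 4, 8, 61, 122, 244, 488
Sum = 1 + 2 + 4 + 8 + 61 + 122 + 244 + 488 = 930

σ(488) = 930


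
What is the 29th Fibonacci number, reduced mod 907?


F(k) mod 907 for k=1..29:
1, 1, 2, 3, 5, 8, 13, 21, 34, 55, 89, 144, 233, 377, 610, 80, 690, 770, 553, 416, 62, 478, 540, 111, 651, 762, 506, 361, 867
F(29) mod 907 = 867


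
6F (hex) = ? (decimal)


6F (base 16) = 111 (decimal)
111 (decimal) = 111 (base 10)


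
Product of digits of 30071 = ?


3 × 0 × 0 × 7 × 1 = 0


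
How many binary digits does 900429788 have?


900429788 in base 2 = 110101101010110111011111011100
Number of digits = 30

30 digits (base 2)


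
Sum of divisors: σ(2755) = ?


Divisors of 2755: 1, 5, 19, 29, 95, 145, 551, 2755
Sum = 1 + 5 + 19 + 29 + 95 + 145 + 551 + 2755 = 3600

σ(2755) = 3600


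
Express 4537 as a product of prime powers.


4537 / 13 = 349
349 / 349 = 1
4537 = 13 × 349


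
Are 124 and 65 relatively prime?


Euclidean algorithm:
124 = 1 * 65 + 59
65 = 1 * 59 + 6
59 = 9 * 6 + 5
6 = 1 * 5 + 1
5 = 5 * 1 + 0
GCD(124, 65) = 1

Yes, coprime (GCD = 1)


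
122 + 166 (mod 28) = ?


122 + 166 = 288
288 mod 28 = 8


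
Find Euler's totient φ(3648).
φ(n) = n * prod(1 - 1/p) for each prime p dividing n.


3648 = 2^6 × 3 × 19
Prime factors: 2, 3, 19
φ(3648) = 3648 × (1-1/2) × (1-1/3) × (1-1/19)
= 3648 × 1/2 × 2/3 × 18/19 = 1152

φ(3648) = 1152


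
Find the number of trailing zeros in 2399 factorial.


floor(2399/5) = 479
floor(2399/25) = 95
floor(2399/125) = 19
floor(2399/625) = 3
Total = 596

596 trailing zeros


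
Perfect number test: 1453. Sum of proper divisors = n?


Proper divisors of 1453: 1
Sum = 1 = 1

No, 1453 is not perfect (1 ≠ 1453)


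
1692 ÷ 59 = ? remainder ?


1692 = 59 * 28 + 40
Check: 1652 + 40 = 1692

q = 28, r = 40


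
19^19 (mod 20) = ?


19^1 mod 20 = 19
19^2 mod 20 = 1
19^3 mod 20 = 19
19^4 mod 20 = 1
19^5 mod 20 = 19
19^6 mod 20 = 1
19^7 mod 20 = 19
19^8 mod 20 = 1
19^9 mod 20 = 19
19^10 mod 20 = 1
19^11 mod 20 = 19
19^12 mod 20 = 1
19^13 mod 20 = 19
19^14 mod 20 = 1
19^15 mod 20 = 19
19^16 mod 20 = 1
19^17 mod 20 = 19
19^18 mod 20 = 1
19^19 mod 20 = 19


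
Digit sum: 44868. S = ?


4 + 4 + 8 + 6 + 8 = 30


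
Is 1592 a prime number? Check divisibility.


1592 / 2 = 796 (exact division)
1592 is NOT prime.

No, 1592 is not prime


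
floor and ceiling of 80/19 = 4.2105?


80/19 = 4.2105
floor = 4
ceil = 5

floor = 4, ceil = 5


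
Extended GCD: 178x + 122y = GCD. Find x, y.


Tabular extended Euclidean (each row: r = 178*s + 122*t):
r=178, s=1, t=0
r=122, s=0, t=1
q=1: r=56, s=1, t=-1   [178*(1) + 122*(-1) = 56]
q=2: r=10, s=-2, t=3   [178*(-2) + 122*(3) = 10]
q=5: r=6, s=11, t=-16   [178*(11) + 122*(-16) = 6]
q=1: r=4, s=-13, t=19   [178*(-13) + 122*(19) = 4]
q=1: r=2, s=24, t=-35   [178*(24) + 122*(-35) = 2]
q=2: r=0, s=-61, t=89   [178*(-61) + 122*(89) = 0]
GCD = 2; from the row with r=2: x=24, y=-35
Check: 178*(24) + 122*(-35) = 4272 - 4270 = 2

GCD = 2, x = 24, y = -35


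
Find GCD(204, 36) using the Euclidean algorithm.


204 = 5 * 36 + 24
36 = 1 * 24 + 12
24 = 2 * 12 + 0
GCD = 12


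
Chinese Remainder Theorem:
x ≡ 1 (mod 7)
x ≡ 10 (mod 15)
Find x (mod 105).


M = 7*15 = 105
M1 = M/7 = 15, M2 = M/15 = 7
M1^(-1) mod 7 = 1, M2^(-1) mod 15 = 13
x = 1*15*1 + 10*7*13 = 925
925 mod 105 = 85
Check: 85 mod 7 = 1 ✓, 85 mod 15 = 10 ✓

x ≡ 85 (mod 105)


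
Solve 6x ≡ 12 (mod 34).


GCD(6, 34) = 2 divides 12
Divide: 3x ≡ 6 (mod 17)
x ≡ 2 (mod 17)


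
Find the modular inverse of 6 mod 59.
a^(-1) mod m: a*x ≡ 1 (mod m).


Use the extended Euclidean algorithm on (59, 6); each row r = 59*s + 6*t:
r=59, s=1, t=0
r=6, s=0, t=1
q=9: r=5, s=1, t=-9   [59*(1) + 6*(-9) = 5]
q=1: r=1, s=-1, t=10   [59*(-1) + 6*(10) = 1]
q=5: r=0, s=6, t=-59   [59*(6) + 6*(-59) = 0]
GCD = 1 with t = 10, so 6*(10) ≡ 1 (mod 59)
Inverse = 10 mod 59 = 10
Check: 6 * 10 = 60 ≡ 1 (mod 59)

6^(-1) ≡ 10 (mod 59)


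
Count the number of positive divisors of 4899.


4899 = 3^1 × 23^1 × 71^1
d(4899) = (1+1) × (1+1) × (1+1) = 8

8 divisors


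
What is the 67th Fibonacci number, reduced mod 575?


F(k) mod 575 for k=1..67:
1, 1, 2, 3, 5, 8, 13, 21, 34, 55, 89, 144, 233, 377, 35, 412, 447, 284, 156, 440, 21, 461, 482, 368, 275, 68, 343, 411, 179, 15, 194, 209, 403, 37, 440, 477, 342, 244, 11, 255, 266, 521, 212, 158, 370, 528, 323, 276, 24, 300, 324, 49, 373, 422, 220, 67, 287, 354, 66, 420, 486, 331, 242, 573, 240, 238, 478
F(67) mod 575 = 478


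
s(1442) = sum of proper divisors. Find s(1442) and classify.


Proper divisors: 1, 2, 7, 14, 103, 206, 721
Sum = 1 + 2 + 7 + 14 + 103 + 206 + 721 = 1054
1054 < 1442 → deficient

s(1442) = 1054 (deficient)


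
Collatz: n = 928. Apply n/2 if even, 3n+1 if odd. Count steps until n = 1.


928 → 464 → 232 → 116 → 58 → 29 → 88 → 44 → 22 → 11 → 34 → 17 → 52 → 26 → 13 → 40 → 20 → 10 → 5 → 16 → 8 → 4 → 2 → 1
Total steps = 23

23 steps


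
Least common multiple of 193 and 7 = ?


GCD(193, 7) = 1
LCM = 193*7/1 = 1351/1 = 1351

LCM = 1351


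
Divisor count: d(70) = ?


70 = 2^1 × 5^1 × 7^1
d(70) = (1+1) × (1+1) × (1+1) = 8

8 divisors


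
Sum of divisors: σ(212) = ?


Divisors of 212: 1, 2, 4, 53, 106, 212
Sum = 1 + 2 + 4 + 53 + 106 + 212 = 378

σ(212) = 378


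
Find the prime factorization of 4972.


4972 / 2 = 2486
2486 / 2 = 1243
1243 / 11 = 113
113 / 113 = 1
4972 = 2^2 × 11 × 113


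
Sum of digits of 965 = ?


9 + 6 + 5 = 20


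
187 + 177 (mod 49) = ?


187 + 177 = 364
364 mod 49 = 21


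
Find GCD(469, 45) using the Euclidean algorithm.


469 = 10 * 45 + 19
45 = 2 * 19 + 7
19 = 2 * 7 + 5
7 = 1 * 5 + 2
5 = 2 * 2 + 1
2 = 2 * 1 + 0
GCD = 1


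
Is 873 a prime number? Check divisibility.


873 / 3 = 291 (exact division)
873 is NOT prime.

No, 873 is not prime


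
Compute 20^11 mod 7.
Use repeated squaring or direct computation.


20^1 mod 7 = 6
20^2 mod 7 = 1
20^3 mod 7 = 6
20^4 mod 7 = 1
20^5 mod 7 = 6
20^6 mod 7 = 1
20^7 mod 7 = 6
20^8 mod 7 = 1
20^9 mod 7 = 6
20^10 mod 7 = 1
20^11 mod 7 = 6


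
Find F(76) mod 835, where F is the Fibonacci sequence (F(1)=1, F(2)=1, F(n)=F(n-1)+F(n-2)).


F(k) mod 835 for k=1..76:
1, 1, 2, 3, 5, 8, 13, 21, 34, 55, 89, 144, 233, 377, 610, 152, 762, 79, 6, 85, 91, 176, 267, 443, 710, 318, 193, 511, 704, 380, 249, 629, 43, 672, 715, 552, 432, 149, 581, 730, 476, 371, 12, 383, 395, 778, 338, 281, 619, 65, 684, 749, 598, 512, 275, 787, 227, 179, 406, 585, 156, 741, 62, 803, 30, 833, 28, 26, 54, 80, 134, 214, 348, 562, 75, 637
F(76) mod 835 = 637


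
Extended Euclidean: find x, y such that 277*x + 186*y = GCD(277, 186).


Tabular extended Euclidean (each row: r = 277*s + 186*t):
r=277, s=1, t=0
r=186, s=0, t=1
q=1: r=91, s=1, t=-1   [277*(1) + 186*(-1) = 91]
q=2: r=4, s=-2, t=3   [277*(-2) + 186*(3) = 4]
q=22: r=3, s=45, t=-67   [277*(45) + 186*(-67) = 3]
q=1: r=1, s=-47, t=70   [277*(-47) + 186*(70) = 1]
q=3: r=0, s=186, t=-277   [277*(186) + 186*(-277) = 0]
GCD = 1; from the row with r=1: x=-47, y=70
Check: 277*(-47) + 186*(70) = -13019 + 13020 = 1

GCD = 1, x = -47, y = 70


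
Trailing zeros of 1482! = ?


floor(1482/5) = 296
floor(1482/25) = 59
floor(1482/125) = 11
floor(1482/625) = 2
Total = 368

368 trailing zeros


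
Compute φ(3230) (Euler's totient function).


3230 = 2 × 5 × 17 × 19
Prime factors: 2, 5, 17, 19
φ(3230) = 3230 × (1-1/2) × (1-1/5) × (1-1/17) × (1-1/19)
= 3230 × 1/2 × 4/5 × 16/17 × 18/19 = 1152

φ(3230) = 1152


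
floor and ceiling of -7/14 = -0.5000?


-7/14 = -0.5000
floor = -1
ceil = 0

floor = -1, ceil = 0


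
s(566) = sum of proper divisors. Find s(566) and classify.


Proper divisors: 1, 2, 283
Sum = 1 + 2 + 283 = 286
286 < 566 → deficient

s(566) = 286 (deficient)


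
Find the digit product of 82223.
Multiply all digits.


8 × 2 × 2 × 2 × 3 = 192


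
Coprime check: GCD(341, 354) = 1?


Euclidean algorithm:
354 = 1 * 341 + 13
341 = 26 * 13 + 3
13 = 4 * 3 + 1
3 = 3 * 1 + 0
GCD(341, 354) = 1

Yes, coprime (GCD = 1)


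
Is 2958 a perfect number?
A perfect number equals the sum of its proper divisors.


Proper divisors of 2958: 1, 2, 3, 6, 17, 29, 34, 51, 58, 87, 102, 174, 493, 986, 1479
Sum = 1 + 2 + 3 + 6 + 17 + 29 + 34 + 51 + 58 + 87 + 102 + 174 + 493 + 986 + 1479 = 3522

No, 2958 is not perfect (3522 ≠ 2958)


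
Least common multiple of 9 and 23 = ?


GCD(9, 23) = 1
LCM = 9*23/1 = 207/1 = 207

LCM = 207


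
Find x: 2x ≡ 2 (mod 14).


GCD(2, 14) = 2 divides 2
Divide: 1x ≡ 1 (mod 7)
x ≡ 1 (mod 7)


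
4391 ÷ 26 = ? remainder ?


4391 = 26 * 168 + 23
Check: 4368 + 23 = 4391

q = 168, r = 23


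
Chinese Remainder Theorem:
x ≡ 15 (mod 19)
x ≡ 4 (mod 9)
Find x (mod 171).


M = 19*9 = 171
M1 = M/19 = 9, M2 = M/9 = 19
M1^(-1) mod 19 = 17, M2^(-1) mod 9 = 1
x = 15*9*17 + 4*19*1 = 2371
2371 mod 171 = 148
Check: 148 mod 19 = 15 ✓, 148 mod 9 = 4 ✓

x ≡ 148 (mod 171)


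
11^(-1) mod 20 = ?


Use the extended Euclidean algorithm on (20, 11); each row r = 20*s + 11*t:
r=20, s=1, t=0
r=11, s=0, t=1
q=1: r=9, s=1, t=-1   [20*(1) + 11*(-1) = 9]
q=1: r=2, s=-1, t=2   [20*(-1) + 11*(2) = 2]
q=4: r=1, s=5, t=-9   [20*(5) + 11*(-9) = 1]
q=2: r=0, s=-11, t=20   [20*(-11) + 11*(20) = 0]
GCD = 1 with t = -9, so 11*(-9) ≡ 1 (mod 20)
Inverse = -9 mod 20 = 11
Check: 11 * 11 = 121 ≡ 1 (mod 20)

11^(-1) ≡ 11 (mod 20)


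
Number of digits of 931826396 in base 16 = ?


931826396 in base 16 = 378A8ADC
Number of digits = 8

8 digits (base 16)


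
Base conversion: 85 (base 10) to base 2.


85 (base 10) = 85 (decimal)
85 (decimal) = 1010101 (base 2)


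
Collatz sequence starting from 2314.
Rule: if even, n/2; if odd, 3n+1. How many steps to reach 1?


2314 → 1157 → 3472 → 1736 → 868 → 434 → 217 → 652 → 326 → 163 → 490 → 245 → 736 → 368 → 184 → 92 → 46 → 23 → 70 → 35 → 106 → 53 → 160 → 80 → 40 → 20 → 10 → 5 → 16 → 8 → 4 → 2 → 1
Total steps = 32

32 steps


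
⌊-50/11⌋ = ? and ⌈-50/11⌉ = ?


-50/11 = -4.5455
floor = -5
ceil = -4

floor = -5, ceil = -4


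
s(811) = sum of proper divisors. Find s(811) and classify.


Proper divisors: 1
Sum = 1 = 1
1 < 811 → deficient

s(811) = 1 (deficient)


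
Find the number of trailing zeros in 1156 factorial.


floor(1156/5) = 231
floor(1156/25) = 46
floor(1156/125) = 9
floor(1156/625) = 1
Total = 287

287 trailing zeros


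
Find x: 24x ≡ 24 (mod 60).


GCD(24, 60) = 12 divides 24
Divide: 2x ≡ 2 (mod 5)
x ≡ 1 (mod 5)


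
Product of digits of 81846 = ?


8 × 1 × 8 × 4 × 6 = 1536


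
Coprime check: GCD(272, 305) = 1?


Euclidean algorithm:
305 = 1 * 272 + 33
272 = 8 * 33 + 8
33 = 4 * 8 + 1
8 = 8 * 1 + 0
GCD(272, 305) = 1

Yes, coprime (GCD = 1)


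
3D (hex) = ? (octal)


3D (base 16) = 61 (decimal)
61 (decimal) = 75 (base 8)


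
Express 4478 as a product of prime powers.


4478 / 2 = 2239
2239 / 2239 = 1
4478 = 2 × 2239


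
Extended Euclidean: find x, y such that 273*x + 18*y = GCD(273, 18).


Tabular extended Euclidean (each row: r = 273*s + 18*t):
r=273, s=1, t=0
r=18, s=0, t=1
q=15: r=3, s=1, t=-15   [273*(1) + 18*(-15) = 3]
q=6: r=0, s=-6, t=91   [273*(-6) + 18*(91) = 0]
GCD = 3; from the row with r=3: x=1, y=-15
Check: 273*(1) + 18*(-15) = 273 - 270 = 3

GCD = 3, x = 1, y = -15


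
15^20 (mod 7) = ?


15^1 mod 7 = 1
15^2 mod 7 = 1
15^3 mod 7 = 1
15^4 mod 7 = 1
15^5 mod 7 = 1
15^6 mod 7 = 1
15^7 mod 7 = 1
15^8 mod 7 = 1
15^9 mod 7 = 1
15^10 mod 7 = 1
15^11 mod 7 = 1
15^12 mod 7 = 1
15^13 mod 7 = 1
15^14 mod 7 = 1
15^15 mod 7 = 1
15^16 mod 7 = 1
15^17 mod 7 = 1
15^18 mod 7 = 1
15^19 mod 7 = 1
15^20 mod 7 = 1


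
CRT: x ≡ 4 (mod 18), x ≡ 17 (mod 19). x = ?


M = 18*19 = 342
M1 = M/18 = 19, M2 = M/19 = 18
M1^(-1) mod 18 = 1, M2^(-1) mod 19 = 18
x = 4*19*1 + 17*18*18 = 5584
5584 mod 342 = 112
Check: 112 mod 18 = 4 ✓, 112 mod 19 = 17 ✓

x ≡ 112 (mod 342)


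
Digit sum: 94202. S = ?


9 + 4 + 2 + 0 + 2 = 17


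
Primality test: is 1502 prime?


1502 / 2 = 751 (exact division)
1502 is NOT prime.

No, 1502 is not prime


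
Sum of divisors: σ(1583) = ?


Divisors of 1583: 1, 1583
Sum = 1 + 1583 = 1584

σ(1583) = 1584


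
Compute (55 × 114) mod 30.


55 × 114 = 6270
6270 mod 30 = 0


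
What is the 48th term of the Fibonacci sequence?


Sequence: 1, 1, 2, 3, 5, 8, 13, 21, 34, 55, 89, 144, 233, 377, 610, 987, 1597, 2584, 4181, 6765, 10946, 17711, 28657, 46368, 75025, 121393, 196418, 317811, 514229, 832040, 1346269, 2178309, 3524578, 5702887, 9227465, 14930352, 24157817, 39088169, 63245986, 102334155, 165580141, 267914296, 433494437, 701408733, 1134903170, 1836311903, 2971215073, 4807526976
F(48) = 4807526976


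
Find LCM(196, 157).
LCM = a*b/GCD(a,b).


GCD(196, 157) = 1
LCM = 196*157/1 = 30772/1 = 30772

LCM = 30772


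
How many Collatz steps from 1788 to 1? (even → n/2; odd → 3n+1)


1788 → 894 → 447 → 1342 → 671 → 2014 → 1007 → 3022 → 1511 → 4534 → 2267 → 6802 → 3401 → 10204 → 5102 → 2551 → 7654 → 3827 → 11482 → 5741 → 17224 → 8612 → 4306 → 2153 → 6460 → 3230 → 1615 → 4846 → 2423 → 7270 → 3635 → 10906 → 5453 → 16360 → 8180 → 4090 → 2045 → 6136 → 3068 → 1534 → 767 → 2302 → 1151 → 3454 → 1727 → 5182 → 2591 → 7774 → 3887 → 11662 → 5831 → 17494 → 8747 → 26242 → 13121 → 39364 → 19682 → 9841 → 29524 → 14762 → 7381 → 22144 → 11072 → 5536 → 2768 → 1384 → 692 → 346 → 173 → 520 → 260 → 130 → 65 → 196 → 98 → 49 → 148 → 74 → 37 → 112 → 56 → 28 → 14 → 7 → 22 → 11 → 34 → 17 → 52 → 26 → 13 → 40 → 20 → 10 → 5 → 16 → 8 → 4 → 2 → 1
Total steps = 99

99 steps


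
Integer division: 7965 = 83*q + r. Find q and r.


7965 = 83 * 95 + 80
Check: 7885 + 80 = 7965

q = 95, r = 80


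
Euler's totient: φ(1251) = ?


1251 = 3^2 × 139
Prime factors: 3, 139
φ(1251) = 1251 × (1-1/3) × (1-1/139)
= 1251 × 2/3 × 138/139 = 828

φ(1251) = 828


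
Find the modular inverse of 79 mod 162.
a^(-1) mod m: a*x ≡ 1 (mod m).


Use the extended Euclidean algorithm on (162, 79); each row r = 162*s + 79*t:
r=162, s=1, t=0
r=79, s=0, t=1
q=2: r=4, s=1, t=-2   [162*(1) + 79*(-2) = 4]
q=19: r=3, s=-19, t=39   [162*(-19) + 79*(39) = 3]
q=1: r=1, s=20, t=-41   [162*(20) + 79*(-41) = 1]
q=3: r=0, s=-79, t=162   [162*(-79) + 79*(162) = 0]
GCD = 1 with t = -41, so 79*(-41) ≡ 1 (mod 162)
Inverse = -41 mod 162 = 121
Check: 79 * 121 = 9559 ≡ 1 (mod 162)

79^(-1) ≡ 121 (mod 162)


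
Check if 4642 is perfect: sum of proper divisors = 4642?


Proper divisors of 4642: 1, 2, 11, 22, 211, 422, 2321
Sum = 1 + 2 + 11 + 22 + 211 + 422 + 2321 = 2990

No, 4642 is not perfect (2990 ≠ 4642)


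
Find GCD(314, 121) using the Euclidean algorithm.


314 = 2 * 121 + 72
121 = 1 * 72 + 49
72 = 1 * 49 + 23
49 = 2 * 23 + 3
23 = 7 * 3 + 2
3 = 1 * 2 + 1
2 = 2 * 1 + 0
GCD = 1


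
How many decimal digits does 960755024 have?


960755024 has 9 digits in base 10
floor(log10(960755024)) + 1 = floor(8.9826) + 1 = 9

9 digits (base 10)


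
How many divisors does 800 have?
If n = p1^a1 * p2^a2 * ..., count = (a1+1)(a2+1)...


800 = 2^5 × 5^2
d(800) = (5+1) × (2+1) = 18

18 divisors


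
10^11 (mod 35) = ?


10^1 mod 35 = 10
10^2 mod 35 = 30
10^3 mod 35 = 20
10^4 mod 35 = 25
10^5 mod 35 = 5
10^6 mod 35 = 15
10^7 mod 35 = 10
10^8 mod 35 = 30
10^9 mod 35 = 20
10^10 mod 35 = 25
10^11 mod 35 = 5


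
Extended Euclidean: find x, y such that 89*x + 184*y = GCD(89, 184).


Tabular extended Euclidean (each row: r = 89*s + 184*t):
r=89, s=1, t=0
r=184, s=0, t=1
q=0: r=89, s=1, t=0   [89*(1) + 184*(0) = 89]
q=2: r=6, s=-2, t=1   [89*(-2) + 184*(1) = 6]
q=14: r=5, s=29, t=-14   [89*(29) + 184*(-14) = 5]
q=1: r=1, s=-31, t=15   [89*(-31) + 184*(15) = 1]
q=5: r=0, s=184, t=-89   [89*(184) + 184*(-89) = 0]
GCD = 1; from the row with r=1: x=-31, y=15
Check: 89*(-31) + 184*(15) = -2759 + 2760 = 1

GCD = 1, x = -31, y = 15


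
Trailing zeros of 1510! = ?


floor(1510/5) = 302
floor(1510/25) = 60
floor(1510/125) = 12
floor(1510/625) = 2
Total = 376

376 trailing zeros


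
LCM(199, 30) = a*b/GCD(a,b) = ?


GCD(199, 30) = 1
LCM = 199*30/1 = 5970/1 = 5970

LCM = 5970


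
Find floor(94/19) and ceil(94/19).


94/19 = 4.9474
floor = 4
ceil = 5

floor = 4, ceil = 5


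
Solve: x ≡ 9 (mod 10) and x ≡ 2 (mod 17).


M = 10*17 = 170
M1 = M/10 = 17, M2 = M/17 = 10
M1^(-1) mod 10 = 3, M2^(-1) mod 17 = 12
x = 9*17*3 + 2*10*12 = 699
699 mod 170 = 19
Check: 19 mod 10 = 9 ✓, 19 mod 17 = 2 ✓

x ≡ 19 (mod 170)


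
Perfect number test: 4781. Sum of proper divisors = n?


Proper divisors of 4781: 1, 7, 683
Sum = 1 + 7 + 683 = 691

No, 4781 is not perfect (691 ≠ 4781)


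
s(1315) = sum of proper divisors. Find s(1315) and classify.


Proper divisors: 1, 5, 263
Sum = 1 + 5 + 263 = 269
269 < 1315 → deficient

s(1315) = 269 (deficient)


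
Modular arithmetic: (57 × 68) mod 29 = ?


57 × 68 = 3876
3876 mod 29 = 19


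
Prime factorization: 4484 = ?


4484 / 2 = 2242
2242 / 2 = 1121
1121 / 19 = 59
59 / 59 = 1
4484 = 2^2 × 19 × 59


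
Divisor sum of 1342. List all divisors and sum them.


Divisors of 1342: 1, 2, 11, 22, 61, 122, 671, 1342
Sum = 1 + 2 + 11 + 22 + 61 + 122 + 671 + 1342 = 2232

σ(1342) = 2232


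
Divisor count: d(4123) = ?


4123 = 7^1 × 19^1 × 31^1
d(4123) = (1+1) × (1+1) × (1+1) = 8

8 divisors


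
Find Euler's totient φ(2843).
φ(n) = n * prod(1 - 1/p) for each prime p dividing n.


2843 = 2843
Prime factors: 2843
φ(2843) = 2843 × (1-1/2843)
= 2843 × 2842/2843 = 2842

φ(2843) = 2842


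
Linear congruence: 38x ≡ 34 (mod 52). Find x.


GCD(38, 52) = 2 divides 34
Divide: 19x ≡ 17 (mod 26)
x ≡ 5 (mod 26)


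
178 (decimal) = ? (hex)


178 (base 10) = 178 (decimal)
178 (decimal) = B2 (base 16)


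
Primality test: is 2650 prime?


2650 / 2 = 1325 (exact division)
2650 is NOT prime.

No, 2650 is not prime


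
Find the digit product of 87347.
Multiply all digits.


8 × 7 × 3 × 4 × 7 = 4704


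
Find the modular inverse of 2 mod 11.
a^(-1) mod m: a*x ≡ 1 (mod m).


Use the extended Euclidean algorithm on (11, 2); each row r = 11*s + 2*t:
r=11, s=1, t=0
r=2, s=0, t=1
q=5: r=1, s=1, t=-5   [11*(1) + 2*(-5) = 1]
q=2: r=0, s=-2, t=11   [11*(-2) + 2*(11) = 0]
GCD = 1 with t = -5, so 2*(-5) ≡ 1 (mod 11)
Inverse = -5 mod 11 = 6
Check: 2 * 6 = 12 ≡ 1 (mod 11)

2^(-1) ≡ 6 (mod 11)


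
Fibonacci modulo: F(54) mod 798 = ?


F(k) mod 798 for k=1..54:
1, 1, 2, 3, 5, 8, 13, 21, 34, 55, 89, 144, 233, 377, 610, 189, 1, 190, 191, 381, 572, 155, 727, 84, 13, 97, 110, 207, 317, 524, 43, 567, 610, 379, 191, 570, 761, 533, 496, 231, 727, 160, 89, 249, 338, 587, 127, 714, 43, 757, 2, 759, 761, 722
F(54) mod 798 = 722


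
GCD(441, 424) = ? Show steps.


441 = 1 * 424 + 17
424 = 24 * 17 + 16
17 = 1 * 16 + 1
16 = 16 * 1 + 0
GCD = 1


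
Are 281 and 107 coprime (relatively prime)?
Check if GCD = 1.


Euclidean algorithm:
281 = 2 * 107 + 67
107 = 1 * 67 + 40
67 = 1 * 40 + 27
40 = 1 * 27 + 13
27 = 2 * 13 + 1
13 = 13 * 1 + 0
GCD(281, 107) = 1

Yes, coprime (GCD = 1)


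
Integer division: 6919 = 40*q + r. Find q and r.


6919 = 40 * 172 + 39
Check: 6880 + 39 = 6919

q = 172, r = 39


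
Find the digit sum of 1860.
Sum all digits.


1 + 8 + 6 + 0 = 15


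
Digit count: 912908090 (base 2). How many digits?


912908090 in base 2 = 110110011010011101111100111010
Number of digits = 30

30 digits (base 2)


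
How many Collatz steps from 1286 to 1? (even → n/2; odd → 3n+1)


1286 → 643 → 1930 → 965 → 2896 → 1448 → 724 → 362 → 181 → 544 → 272 → 136 → 68 → 34 → 17 → 52 → 26 → 13 → 40 → 20 → 10 → 5 → 16 → 8 → 4 → 2 → 1
Total steps = 26

26 steps


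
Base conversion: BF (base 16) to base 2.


BF (base 16) = 191 (decimal)
191 (decimal) = 10111111 (base 2)


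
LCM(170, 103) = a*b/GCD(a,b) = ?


GCD(170, 103) = 1
LCM = 170*103/1 = 17510/1 = 17510

LCM = 17510


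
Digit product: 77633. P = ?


7 × 7 × 6 × 3 × 3 = 2646


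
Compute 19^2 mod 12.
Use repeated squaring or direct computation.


19^1 mod 12 = 7
19^2 mod 12 = 1


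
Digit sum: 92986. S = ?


9 + 2 + 9 + 8 + 6 = 34


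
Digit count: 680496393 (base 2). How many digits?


680496393 in base 2 = 101000100011111000110100001001
Number of digits = 30

30 digits (base 2)


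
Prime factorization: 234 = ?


234 / 2 = 117
117 / 3 = 39
39 / 3 = 13
13 / 13 = 1
234 = 2 × 3^2 × 13


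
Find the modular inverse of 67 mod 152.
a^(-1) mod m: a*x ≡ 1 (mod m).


Use the extended Euclidean algorithm on (152, 67); each row r = 152*s + 67*t:
r=152, s=1, t=0
r=67, s=0, t=1
q=2: r=18, s=1, t=-2   [152*(1) + 67*(-2) = 18]
q=3: r=13, s=-3, t=7   [152*(-3) + 67*(7) = 13]
q=1: r=5, s=4, t=-9   [152*(4) + 67*(-9) = 5]
q=2: r=3, s=-11, t=25   [152*(-11) + 67*(25) = 3]
q=1: r=2, s=15, t=-34   [152*(15) + 67*(-34) = 2]
q=1: r=1, s=-26, t=59   [152*(-26) + 67*(59) = 1]
q=2: r=0, s=67, t=-152   [152*(67) + 67*(-152) = 0]
GCD = 1 with t = 59, so 67*(59) ≡ 1 (mod 152)
Inverse = 59 mod 152 = 59
Check: 67 * 59 = 3953 ≡ 1 (mod 152)

67^(-1) ≡ 59 (mod 152)


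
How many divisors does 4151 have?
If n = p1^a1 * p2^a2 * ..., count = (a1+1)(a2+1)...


4151 = 7^1 × 593^1
d(4151) = (1+1) × (1+1) = 4

4 divisors


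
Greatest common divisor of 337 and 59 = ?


337 = 5 * 59 + 42
59 = 1 * 42 + 17
42 = 2 * 17 + 8
17 = 2 * 8 + 1
8 = 8 * 1 + 0
GCD = 1


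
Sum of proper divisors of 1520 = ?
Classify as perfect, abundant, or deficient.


Proper divisors: 1, 2, 4, 5, 8, 10, 16, 19, 20, 38, 40, 76, 80, 95, 152, 190, 304, 380, 760
Sum = 1 + 2 + 4 + 5 + 8 + 10 + 16 + 19 + 20 + 38 + 40 + 76 + 80 + 95 + 152 + 190 + 304 + 380 + 760 = 2200
2200 > 1520 → abundant

s(1520) = 2200 (abundant)


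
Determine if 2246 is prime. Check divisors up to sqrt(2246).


2246 / 2 = 1123 (exact division)
2246 is NOT prime.

No, 2246 is not prime


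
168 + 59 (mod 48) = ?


168 + 59 = 227
227 mod 48 = 35


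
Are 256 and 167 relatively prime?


Euclidean algorithm:
256 = 1 * 167 + 89
167 = 1 * 89 + 78
89 = 1 * 78 + 11
78 = 7 * 11 + 1
11 = 11 * 1 + 0
GCD(256, 167) = 1

Yes, coprime (GCD = 1)


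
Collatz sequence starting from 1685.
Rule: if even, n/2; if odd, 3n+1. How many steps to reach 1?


1685 → 5056 → 2528 → 1264 → 632 → 316 → 158 → 79 → 238 → 119 → 358 → 179 → 538 → 269 → 808 → 404 → 202 → 101 → 304 → 152 → 76 → 38 → 19 → 58 → 29 → 88 → 44 → 22 → 11 → 34 → 17 → 52 → 26 → 13 → 40 → 20 → 10 → 5 → 16 → 8 → 4 → 2 → 1
Total steps = 42

42 steps


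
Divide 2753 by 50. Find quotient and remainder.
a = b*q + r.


2753 = 50 * 55 + 3
Check: 2750 + 3 = 2753

q = 55, r = 3


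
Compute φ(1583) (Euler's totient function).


1583 = 1583
Prime factors: 1583
φ(1583) = 1583 × (1-1/1583)
= 1583 × 1582/1583 = 1582

φ(1583) = 1582


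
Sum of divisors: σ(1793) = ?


Divisors of 1793: 1, 11, 163, 1793
Sum = 1 + 11 + 163 + 1793 = 1968

σ(1793) = 1968


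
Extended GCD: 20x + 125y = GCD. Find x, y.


Tabular extended Euclidean (each row: r = 20*s + 125*t):
r=20, s=1, t=0
r=125, s=0, t=1
q=0: r=20, s=1, t=0   [20*(1) + 125*(0) = 20]
q=6: r=5, s=-6, t=1   [20*(-6) + 125*(1) = 5]
q=4: r=0, s=25, t=-4   [20*(25) + 125*(-4) = 0]
GCD = 5; from the row with r=5: x=-6, y=1
Check: 20*(-6) + 125*(1) = -120 + 125 = 5

GCD = 5, x = -6, y = 1


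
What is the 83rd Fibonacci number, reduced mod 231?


F(k) mod 231 for k=1..83:
1, 1, 2, 3, 5, 8, 13, 21, 34, 55, 89, 144, 2, 146, 148, 63, 211, 43, 23, 66, 89, 155, 13, 168, 181, 118, 68, 186, 23, 209, 1, 210, 211, 190, 170, 129, 68, 197, 34, 0, 34, 34, 68, 102, 170, 41, 211, 21, 1, 22, 23, 45, 68, 113, 181, 63, 13, 76, 89, 165, 23, 188, 211, 168, 148, 85, 2, 87, 89, 176, 34, 210, 13, 223, 5, 228, 2, 230, 1, 0, 1, 1, 2
F(83) mod 231 = 2


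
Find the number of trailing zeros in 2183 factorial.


floor(2183/5) = 436
floor(2183/25) = 87
floor(2183/125) = 17
floor(2183/625) = 3
Total = 543

543 trailing zeros


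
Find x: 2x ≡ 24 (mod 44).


GCD(2, 44) = 2 divides 24
Divide: 1x ≡ 12 (mod 22)
x ≡ 12 (mod 22)


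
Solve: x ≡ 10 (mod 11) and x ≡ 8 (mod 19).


M = 11*19 = 209
M1 = M/11 = 19, M2 = M/19 = 11
M1^(-1) mod 11 = 7, M2^(-1) mod 19 = 7
x = 10*19*7 + 8*11*7 = 1946
1946 mod 209 = 65
Check: 65 mod 11 = 10 ✓, 65 mod 19 = 8 ✓

x ≡ 65 (mod 209)


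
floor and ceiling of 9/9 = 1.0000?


9/9 = 1.0000
floor = 1
ceil = 1

floor = 1, ceil = 1


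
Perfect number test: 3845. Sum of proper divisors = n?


Proper divisors of 3845: 1, 5, 769
Sum = 1 + 5 + 769 = 775

No, 3845 is not perfect (775 ≠ 3845)


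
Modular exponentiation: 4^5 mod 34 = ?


4^1 mod 34 = 4
4^2 mod 34 = 16
4^3 mod 34 = 30
4^4 mod 34 = 18
4^5 mod 34 = 4


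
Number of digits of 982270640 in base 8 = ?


982270640 in base 8 = 7243041260
Number of digits = 10

10 digits (base 8)


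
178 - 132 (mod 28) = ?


178 - 132 = 46
46 mod 28 = 18


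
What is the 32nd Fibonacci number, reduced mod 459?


F(k) mod 459 for k=1..32:
1, 1, 2, 3, 5, 8, 13, 21, 34, 55, 89, 144, 233, 377, 151, 69, 220, 289, 50, 339, 389, 269, 199, 9, 208, 217, 425, 183, 149, 332, 22, 354
F(32) mod 459 = 354


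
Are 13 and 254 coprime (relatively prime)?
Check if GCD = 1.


Euclidean algorithm:
254 = 19 * 13 + 7
13 = 1 * 7 + 6
7 = 1 * 6 + 1
6 = 6 * 1 + 0
GCD(13, 254) = 1

Yes, coprime (GCD = 1)


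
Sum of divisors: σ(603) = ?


Divisors of 603: 1, 3, 9, 67, 201, 603
Sum = 1 + 3 + 9 + 67 + 201 + 603 = 884

σ(603) = 884


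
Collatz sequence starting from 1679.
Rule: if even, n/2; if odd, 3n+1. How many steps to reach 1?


1679 → 5038 → 2519 → 7558 → 3779 → 11338 → 5669 → 17008 → 8504 → 4252 → 2126 → 1063 → 3190 → 1595 → 4786 → 2393 → 7180 → 3590 → 1795 → 5386 → 2693 → 8080 → 4040 → 2020 → 1010 → 505 → 1516 → 758 → 379 → 1138 → 569 → 1708 → 854 → 427 → 1282 → 641 → 1924 → 962 → 481 → 1444 → 722 → 361 → 1084 → 542 → 271 → 814 → 407 → 1222 → 611 → 1834 → 917 → 2752 → 1376 → 688 → 344 → 172 → 86 → 43 → 130 → 65 → 196 → 98 → 49 → 148 → 74 → 37 → 112 → 56 → 28 → 14 → 7 → 22 → 11 → 34 → 17 → 52 → 26 → 13 → 40 → 20 → 10 → 5 → 16 → 8 → 4 → 2 → 1
Total steps = 86

86 steps


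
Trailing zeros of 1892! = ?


floor(1892/5) = 378
floor(1892/25) = 75
floor(1892/125) = 15
floor(1892/625) = 3
Total = 471

471 trailing zeros


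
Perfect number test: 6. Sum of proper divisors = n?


Proper divisors of 6: 1, 2, 3
Sum = 1 + 2 + 3 = 6

Yes, 6 is perfect (6 = 6)


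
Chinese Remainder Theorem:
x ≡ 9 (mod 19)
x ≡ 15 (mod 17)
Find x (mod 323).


M = 19*17 = 323
M1 = M/19 = 17, M2 = M/17 = 19
M1^(-1) mod 19 = 9, M2^(-1) mod 17 = 9
x = 9*17*9 + 15*19*9 = 3942
3942 mod 323 = 66
Check: 66 mod 19 = 9 ✓, 66 mod 17 = 15 ✓

x ≡ 66 (mod 323)


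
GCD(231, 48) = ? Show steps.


231 = 4 * 48 + 39
48 = 1 * 39 + 9
39 = 4 * 9 + 3
9 = 3 * 3 + 0
GCD = 3


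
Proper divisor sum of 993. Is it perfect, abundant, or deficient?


Proper divisors: 1, 3, 331
Sum = 1 + 3 + 331 = 335
335 < 993 → deficient

s(993) = 335 (deficient)


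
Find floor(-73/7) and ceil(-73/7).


-73/7 = -10.4286
floor = -11
ceil = -10

floor = -11, ceil = -10


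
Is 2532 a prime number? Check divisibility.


2532 / 2 = 1266 (exact division)
2532 is NOT prime.

No, 2532 is not prime


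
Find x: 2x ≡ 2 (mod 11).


GCD(2, 11) = 1, unique solution
a^(-1) mod 11 = 6
x = 6 * 2 mod 11 = 1

x ≡ 1 (mod 11)


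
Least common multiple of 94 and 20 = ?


GCD(94, 20) = 2
LCM = 94*20/2 = 1880/2 = 940

LCM = 940


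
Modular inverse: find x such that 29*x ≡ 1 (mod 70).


Use the extended Euclidean algorithm on (70, 29); each row r = 70*s + 29*t:
r=70, s=1, t=0
r=29, s=0, t=1
q=2: r=12, s=1, t=-2   [70*(1) + 29*(-2) = 12]
q=2: r=5, s=-2, t=5   [70*(-2) + 29*(5) = 5]
q=2: r=2, s=5, t=-12   [70*(5) + 29*(-12) = 2]
q=2: r=1, s=-12, t=29   [70*(-12) + 29*(29) = 1]
q=2: r=0, s=29, t=-70   [70*(29) + 29*(-70) = 0]
GCD = 1 with t = 29, so 29*(29) ≡ 1 (mod 70)
Inverse = 29 mod 70 = 29
Check: 29 * 29 = 841 ≡ 1 (mod 70)

29^(-1) ≡ 29 (mod 70)


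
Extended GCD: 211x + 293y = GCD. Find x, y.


Tabular extended Euclidean (each row: r = 211*s + 293*t):
r=211, s=1, t=0
r=293, s=0, t=1
q=0: r=211, s=1, t=0   [211*(1) + 293*(0) = 211]
q=1: r=82, s=-1, t=1   [211*(-1) + 293*(1) = 82]
q=2: r=47, s=3, t=-2   [211*(3) + 293*(-2) = 47]
q=1: r=35, s=-4, t=3   [211*(-4) + 293*(3) = 35]
q=1: r=12, s=7, t=-5   [211*(7) + 293*(-5) = 12]
q=2: r=11, s=-18, t=13   [211*(-18) + 293*(13) = 11]
q=1: r=1, s=25, t=-18   [211*(25) + 293*(-18) = 1]
q=11: r=0, s=-293, t=211   [211*(-293) + 293*(211) = 0]
GCD = 1; from the row with r=1: x=25, y=-18
Check: 211*(25) + 293*(-18) = 5275 - 5274 = 1

GCD = 1, x = 25, y = -18


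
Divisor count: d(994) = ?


994 = 2^1 × 7^1 × 71^1
d(994) = (1+1) × (1+1) × (1+1) = 8

8 divisors


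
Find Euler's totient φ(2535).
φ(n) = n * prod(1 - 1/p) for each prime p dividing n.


2535 = 3 × 5 × 13^2
Prime factors: 3, 5, 13
φ(2535) = 2535 × (1-1/3) × (1-1/5) × (1-1/13)
= 2535 × 2/3 × 4/5 × 12/13 = 1248

φ(2535) = 1248


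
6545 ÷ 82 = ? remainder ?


6545 = 82 * 79 + 67
Check: 6478 + 67 = 6545

q = 79, r = 67


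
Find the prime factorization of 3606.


3606 / 2 = 1803
1803 / 3 = 601
601 / 601 = 1
3606 = 2 × 3 × 601


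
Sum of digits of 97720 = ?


9 + 7 + 7 + 2 + 0 = 25


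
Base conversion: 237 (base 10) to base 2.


237 (base 10) = 237 (decimal)
237 (decimal) = 11101101 (base 2)


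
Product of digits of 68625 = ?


6 × 8 × 6 × 2 × 5 = 2880


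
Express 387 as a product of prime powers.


387 / 3 = 129
129 / 3 = 43
43 / 43 = 1
387 = 3^2 × 43


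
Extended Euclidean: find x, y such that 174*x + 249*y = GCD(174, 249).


Tabular extended Euclidean (each row: r = 174*s + 249*t):
r=174, s=1, t=0
r=249, s=0, t=1
q=0: r=174, s=1, t=0   [174*(1) + 249*(0) = 174]
q=1: r=75, s=-1, t=1   [174*(-1) + 249*(1) = 75]
q=2: r=24, s=3, t=-2   [174*(3) + 249*(-2) = 24]
q=3: r=3, s=-10, t=7   [174*(-10) + 249*(7) = 3]
q=8: r=0, s=83, t=-58   [174*(83) + 249*(-58) = 0]
GCD = 3; from the row with r=3: x=-10, y=7
Check: 174*(-10) + 249*(7) = -1740 + 1743 = 3

GCD = 3, x = -10, y = 7


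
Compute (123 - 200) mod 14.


123 - 200 = -77
-77 mod 14 = 7


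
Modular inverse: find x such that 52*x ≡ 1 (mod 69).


Use the extended Euclidean algorithm on (69, 52); each row r = 69*s + 52*t:
r=69, s=1, t=0
r=52, s=0, t=1
q=1: r=17, s=1, t=-1   [69*(1) + 52*(-1) = 17]
q=3: r=1, s=-3, t=4   [69*(-3) + 52*(4) = 1]
q=17: r=0, s=52, t=-69   [69*(52) + 52*(-69) = 0]
GCD = 1 with t = 4, so 52*(4) ≡ 1 (mod 69)
Inverse = 4 mod 69 = 4
Check: 52 * 4 = 208 ≡ 1 (mod 69)

52^(-1) ≡ 4 (mod 69)


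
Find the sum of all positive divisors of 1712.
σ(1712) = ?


Divisors of 1712: 1, 2, 4, 8, 16, 107, 214, 428, 856, 1712
Sum = 1 + 2 + 4 + 8 + 16 + 107 + 214 + 428 + 856 + 1712 = 3348

σ(1712) = 3348


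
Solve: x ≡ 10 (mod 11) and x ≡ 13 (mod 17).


M = 11*17 = 187
M1 = M/11 = 17, M2 = M/17 = 11
M1^(-1) mod 11 = 2, M2^(-1) mod 17 = 14
x = 10*17*2 + 13*11*14 = 2342
2342 mod 187 = 98
Check: 98 mod 11 = 10 ✓, 98 mod 17 = 13 ✓

x ≡ 98 (mod 187)


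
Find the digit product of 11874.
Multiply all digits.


1 × 1 × 8 × 7 × 4 = 224


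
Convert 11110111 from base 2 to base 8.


11110111 (base 2) = 247 (decimal)
247 (decimal) = 367 (base 8)


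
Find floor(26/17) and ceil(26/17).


26/17 = 1.5294
floor = 1
ceil = 2

floor = 1, ceil = 2


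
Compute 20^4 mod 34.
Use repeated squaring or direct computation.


20^1 mod 34 = 20
20^2 mod 34 = 26
20^3 mod 34 = 10
20^4 mod 34 = 30


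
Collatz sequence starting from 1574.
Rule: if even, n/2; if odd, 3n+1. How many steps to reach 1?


1574 → 787 → 2362 → 1181 → 3544 → 1772 → 886 → 443 → 1330 → 665 → 1996 → 998 → 499 → 1498 → 749 → 2248 → 1124 → 562 → 281 → 844 → 422 → 211 → 634 → 317 → 952 → 476 → 238 → 119 → 358 → 179 → 538 → 269 → 808 → 404 → 202 → 101 → 304 → 152 → 76 → 38 → 19 → 58 → 29 → 88 → 44 → 22 → 11 → 34 → 17 → 52 → 26 → 13 → 40 → 20 → 10 → 5 → 16 → 8 → 4 → 2 → 1
Total steps = 60

60 steps


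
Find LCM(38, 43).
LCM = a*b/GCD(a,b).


GCD(38, 43) = 1
LCM = 38*43/1 = 1634/1 = 1634

LCM = 1634


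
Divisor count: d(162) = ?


162 = 2^1 × 3^4
d(162) = (1+1) × (4+1) = 10

10 divisors


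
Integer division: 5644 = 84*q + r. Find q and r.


5644 = 84 * 67 + 16
Check: 5628 + 16 = 5644

q = 67, r = 16


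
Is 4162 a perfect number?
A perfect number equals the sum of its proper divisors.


Proper divisors of 4162: 1, 2, 2081
Sum = 1 + 2 + 2081 = 2084

No, 4162 is not perfect (2084 ≠ 4162)


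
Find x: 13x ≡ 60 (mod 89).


GCD(13, 89) = 1, unique solution
a^(-1) mod 89 = 48
x = 48 * 60 mod 89 = 32

x ≡ 32 (mod 89)


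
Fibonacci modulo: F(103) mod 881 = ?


F(k) mod 881 for k=1..103:
1, 1, 2, 3, 5, 8, 13, 21, 34, 55, 89, 144, 233, 377, 610, 106, 716, 822, 657, 598, 374, 91, 465, 556, 140, 696, 836, 651, 606, 376, 101, 477, 578, 174, 752, 45, 797, 842, 758, 719, 596, 434, 149, 583, 732, 434, 285, 719, 123, 842, 84, 45, 129, 174, 303, 477, 780, 376, 275, 651, 45, 696, 741, 556, 416, 91, 507, 598, 224, 822, 165, 106, 271, 377, 648, 144, 792, 55, 847, 21, 868, 8, 876, 3, 879, 1, 880, 0, 880, 880, 879, 878, 876, 873, 868, 860, 847, 826, 792, 737, 648, 504, 271
F(103) mod 881 = 271


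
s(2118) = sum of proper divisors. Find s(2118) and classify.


Proper divisors: 1, 2, 3, 6, 353, 706, 1059
Sum = 1 + 2 + 3 + 6 + 353 + 706 + 1059 = 2130
2130 > 2118 → abundant

s(2118) = 2130 (abundant)
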